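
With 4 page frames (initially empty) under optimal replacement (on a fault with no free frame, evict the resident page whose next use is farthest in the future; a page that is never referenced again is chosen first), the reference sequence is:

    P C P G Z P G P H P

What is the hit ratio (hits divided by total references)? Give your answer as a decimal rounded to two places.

0.50

P: miss, frames (P)
C: miss, frames (P C)
P: hit
G: miss, frames (P C G)
Z: miss, frames (P C G Z)
P: hit
G: hit
P: hit
H: miss, evict Z, frames (P C G H)
P: hit
Hits: 5 of 10 references → 5/10 = 0.5000.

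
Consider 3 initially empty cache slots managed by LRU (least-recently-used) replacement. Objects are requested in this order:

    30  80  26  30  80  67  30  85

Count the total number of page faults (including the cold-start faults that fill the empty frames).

5

30: fault, frames {30}
80: fault, frames {30,80}
26: fault, frames {30,80,26}
30: hit
80: hit
67: fault, evict 26, frames {30,80,67}
30: hit
85: fault, evict 80, frames {67,30,85}
Page faults: 5.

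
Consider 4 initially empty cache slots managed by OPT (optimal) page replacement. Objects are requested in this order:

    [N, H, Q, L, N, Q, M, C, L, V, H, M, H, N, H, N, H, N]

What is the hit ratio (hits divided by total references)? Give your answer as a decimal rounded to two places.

N: miss, frames (N)
H: miss, frames (N H)
Q: miss, frames (N H Q)
L: miss, frames (N H Q L)
N: hit
Q: hit
M: miss, evict Q, frames (N H L M)
C: miss, evict N, frames (H L M C)
L: hit
V: miss, evict C, frames (H L M V)
H: hit
M: hit
H: hit
N: miss, evict V, frames (H L M N)
H: hit
N: hit
H: hit
N: hit
Hits: 10 of 18 references → 10/18 = 0.5556.

0.56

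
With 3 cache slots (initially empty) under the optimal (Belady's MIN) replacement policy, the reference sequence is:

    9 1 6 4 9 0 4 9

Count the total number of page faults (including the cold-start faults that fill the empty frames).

9 → fault, frames {9}
1 → fault, frames {9,1}
6 → fault, frames {9,1,6}
4 → fault, evict 6, frames {9,1,4}
9 → hit
0 → fault, evict 1, frames {9,4,0}
4 → hit
9 → hit
Page faults: 5.

5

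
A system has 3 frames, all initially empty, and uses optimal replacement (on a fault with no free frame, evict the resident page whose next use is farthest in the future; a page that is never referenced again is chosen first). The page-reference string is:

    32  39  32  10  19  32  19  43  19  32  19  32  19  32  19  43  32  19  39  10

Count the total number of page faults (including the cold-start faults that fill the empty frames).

32: miss, frames (32)
39: miss, frames (32 39)
32: hit
10: miss, frames (32 39 10)
19: miss, evict 10, frames (32 39 19)
32: hit
19: hit
43: miss, evict 39, frames (32 19 43)
19: hit
32: hit
19: hit
32: hit
19: hit
32: hit
19: hit
43: hit
32: hit
19: hit
39: miss, evict 43, frames (32 19 39)
10: miss, evict 39, frames (32 19 10)
Page faults: 7.

7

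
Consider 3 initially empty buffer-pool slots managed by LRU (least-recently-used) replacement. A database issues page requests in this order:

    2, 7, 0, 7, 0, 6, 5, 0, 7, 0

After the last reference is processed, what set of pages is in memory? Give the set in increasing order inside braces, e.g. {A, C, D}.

2 → miss, frames [2]
7 → miss, frames [2, 7]
0 → miss, frames [2, 7, 0]
7 → hit
0 → hit
6 → miss, evict 2, frames [7, 0, 6]
5 → miss, evict 7, frames [0, 6, 5]
0 → hit
7 → miss, evict 6, frames [5, 0, 7]
0 → hit

{0, 5, 7}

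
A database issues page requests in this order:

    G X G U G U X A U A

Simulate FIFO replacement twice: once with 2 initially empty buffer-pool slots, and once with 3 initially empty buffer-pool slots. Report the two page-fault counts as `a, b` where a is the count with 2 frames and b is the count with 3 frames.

7, 4

2 frames: F F . F F . F F F . → 7 faults.
3 frames: F F . F . . . F . . → 4 faults.
4 < 7: adding a frame reduced faults, as is typical.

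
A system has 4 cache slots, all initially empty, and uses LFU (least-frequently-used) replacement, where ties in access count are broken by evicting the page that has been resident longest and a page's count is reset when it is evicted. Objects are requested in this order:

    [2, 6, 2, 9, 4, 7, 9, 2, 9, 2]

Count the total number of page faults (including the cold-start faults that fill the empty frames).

2 -> miss, frames (2)
6 -> miss, frames (2 6)
2 -> hit
9 -> miss, frames (2 6 9)
4 -> miss, frames (2 6 9 4)
7 -> miss, evict 6, frames (2 9 4 7)
9 -> hit
2 -> hit
9 -> hit
2 -> hit
Page faults: 5.

5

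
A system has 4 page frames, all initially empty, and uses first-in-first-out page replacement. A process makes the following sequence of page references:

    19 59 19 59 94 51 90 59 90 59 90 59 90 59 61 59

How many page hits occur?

9

19 → fault, frames [19]
59 → fault, frames [19, 59]
19 → hit
59 → hit
94 → fault, frames [19, 59, 94]
51 → fault, frames [19, 59, 94, 51]
90 → fault, evict 19, frames [59, 94, 51, 90]
59 → hit
90 → hit
59 → hit
90 → hit
59 → hit
90 → hit
59 → hit
61 → fault, evict 59, frames [94, 51, 90, 61]
59 → fault, evict 94, frames [51, 90, 61, 59]
Hits: 9.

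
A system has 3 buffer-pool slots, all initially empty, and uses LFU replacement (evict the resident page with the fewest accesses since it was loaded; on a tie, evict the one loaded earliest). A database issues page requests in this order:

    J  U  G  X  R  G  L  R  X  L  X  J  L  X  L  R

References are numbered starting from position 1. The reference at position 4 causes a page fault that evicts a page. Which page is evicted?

J

pos 1: J -> fault, frames (J)
pos 2: U -> fault, frames (J U)
pos 3: G -> fault, frames (J U G)
pos 4: X -> fault, evict J, frames (U G X)
At position 4, page J is evicted.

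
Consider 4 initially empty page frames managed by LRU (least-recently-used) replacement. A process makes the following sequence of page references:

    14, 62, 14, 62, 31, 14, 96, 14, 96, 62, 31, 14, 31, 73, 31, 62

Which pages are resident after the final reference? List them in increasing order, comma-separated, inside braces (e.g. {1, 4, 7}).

14 -> fault, frames {14}
62 -> fault, frames {14,62}
14 -> hit
62 -> hit
31 -> fault, frames {14,62,31}
14 -> hit
96 -> fault, frames {62,31,14,96}
14 -> hit
96 -> hit
62 -> hit
31 -> hit
14 -> hit
31 -> hit
73 -> fault, evict 96, frames {62,14,31,73}
31 -> hit
62 -> hit

{14, 31, 62, 73}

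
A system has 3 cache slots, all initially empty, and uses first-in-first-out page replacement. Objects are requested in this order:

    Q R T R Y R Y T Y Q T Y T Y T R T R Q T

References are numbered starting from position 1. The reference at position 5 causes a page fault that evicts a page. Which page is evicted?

Q

pos 1: Q -> miss, frames {Q}
pos 2: R -> miss, frames {Q,R}
pos 3: T -> miss, frames {Q,R,T}
pos 4: R -> hit
pos 5: Y -> miss, evict Q, frames {R,T,Y}
At position 5, page Q is evicted.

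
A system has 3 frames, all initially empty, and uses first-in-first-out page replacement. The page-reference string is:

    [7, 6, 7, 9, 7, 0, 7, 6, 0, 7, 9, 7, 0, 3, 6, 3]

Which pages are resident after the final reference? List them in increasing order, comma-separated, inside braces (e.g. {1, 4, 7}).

{0, 3, 6}

7 → fault, frames (7)
6 → fault, frames (7 6)
7 → hit
9 → fault, frames (7 6 9)
7 → hit
0 → fault, evict 7, frames (6 9 0)
7 → fault, evict 6, frames (9 0 7)
6 → fault, evict 9, frames (0 7 6)
0 → hit
7 → hit
9 → fault, evict 0, frames (7 6 9)
7 → hit
0 → fault, evict 7, frames (6 9 0)
3 → fault, evict 6, frames (9 0 3)
6 → fault, evict 9, frames (0 3 6)
3 → hit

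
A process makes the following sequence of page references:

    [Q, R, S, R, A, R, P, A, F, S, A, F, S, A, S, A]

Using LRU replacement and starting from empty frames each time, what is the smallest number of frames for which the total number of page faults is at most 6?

5

f=1: 16 faults
f=2: 12 faults
f=3: 7 faults
f=4: 7 faults
f=5: 6 faults
f=6: 6 faults
Smallest f with faults ≤ 6 is 5.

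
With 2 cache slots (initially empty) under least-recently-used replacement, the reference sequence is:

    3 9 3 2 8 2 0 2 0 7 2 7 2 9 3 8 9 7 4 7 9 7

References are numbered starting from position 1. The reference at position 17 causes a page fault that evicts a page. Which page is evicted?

3

pos 1: 3: fault, frames [3]
pos 2: 9: fault, frames [3, 9]
pos 3: 3: hit
pos 4: 2: fault, evict 9, frames [3, 2]
pos 5: 8: fault, evict 3, frames [2, 8]
pos 6: 2: hit
pos 7: 0: fault, evict 8, frames [2, 0]
pos 8: 2: hit
pos 9: 0: hit
pos 10: 7: fault, evict 2, frames [0, 7]
pos 11: 2: fault, evict 0, frames [7, 2]
pos 12: 7: hit
pos 13: 2: hit
pos 14: 9: fault, evict 7, frames [2, 9]
pos 15: 3: fault, evict 2, frames [9, 3]
pos 16: 8: fault, evict 9, frames [3, 8]
pos 17: 9: fault, evict 3, frames [8, 9]
At position 17, page 3 is evicted.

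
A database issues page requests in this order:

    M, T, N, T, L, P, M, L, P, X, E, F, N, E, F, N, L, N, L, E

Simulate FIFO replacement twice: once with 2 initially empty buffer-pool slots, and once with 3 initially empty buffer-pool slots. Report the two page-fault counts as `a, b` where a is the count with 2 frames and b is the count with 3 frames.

2 frames: F F F . F F F F F F F F F F F F F . . F → 17 faults.
3 frames: F F F . F F F . . F F F F . . . F . . F → 12 faults.
12 < 17: adding a frame reduced faults, as is typical.

17, 12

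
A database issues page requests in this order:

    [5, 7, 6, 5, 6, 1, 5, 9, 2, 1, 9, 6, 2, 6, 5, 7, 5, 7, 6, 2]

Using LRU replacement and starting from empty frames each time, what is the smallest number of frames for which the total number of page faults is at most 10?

f=1: 20 faults
f=2: 16 faults
f=3: 12 faults
f=4: 9 faults
f=5: 7 faults
f=6: 6 faults
Smallest f with faults ≤ 10 is 4.

4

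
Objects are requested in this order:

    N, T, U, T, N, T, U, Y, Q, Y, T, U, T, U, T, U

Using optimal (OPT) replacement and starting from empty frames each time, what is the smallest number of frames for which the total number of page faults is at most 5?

4

f=1: 16 faults
f=2: 9 faults
f=3: 6 faults
f=4: 5 faults
f=5: 5 faults
Smallest f with faults ≤ 5 is 4.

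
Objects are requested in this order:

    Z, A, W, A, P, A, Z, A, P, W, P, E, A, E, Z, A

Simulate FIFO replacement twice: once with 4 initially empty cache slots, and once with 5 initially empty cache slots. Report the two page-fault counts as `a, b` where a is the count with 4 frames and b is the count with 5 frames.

7, 5

4 frames: F F F . F . . . . . . F . . F F → 7 faults.
5 frames: F F F . F . . . . . . F . . . . → 5 faults.
5 < 7: adding a frame reduced faults, as is typical.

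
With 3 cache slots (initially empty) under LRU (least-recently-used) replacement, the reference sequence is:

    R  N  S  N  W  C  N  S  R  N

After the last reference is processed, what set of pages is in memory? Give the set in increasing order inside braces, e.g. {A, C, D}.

R: fault, frames [R]
N: fault, frames [R, N]
S: fault, frames [R, N, S]
N: hit
W: fault, evict R, frames [S, N, W]
C: fault, evict S, frames [N, W, C]
N: hit
S: fault, evict W, frames [C, N, S]
R: fault, evict C, frames [N, S, R]
N: hit

{N, R, S}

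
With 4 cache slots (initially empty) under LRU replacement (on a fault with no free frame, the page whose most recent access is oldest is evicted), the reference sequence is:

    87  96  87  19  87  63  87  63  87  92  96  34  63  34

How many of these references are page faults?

8

87 → fault, frames {87}
96 → fault, frames {87,96}
87 → hit
19 → fault, frames {96,87,19}
87 → hit
63 → fault, frames {96,19,87,63}
87 → hit
63 → hit
87 → hit
92 → fault, evict 96, frames {19,63,87,92}
96 → fault, evict 19, frames {63,87,92,96}
34 → fault, evict 63, frames {87,92,96,34}
63 → fault, evict 87, frames {92,96,34,63}
34 → hit
Page faults: 8.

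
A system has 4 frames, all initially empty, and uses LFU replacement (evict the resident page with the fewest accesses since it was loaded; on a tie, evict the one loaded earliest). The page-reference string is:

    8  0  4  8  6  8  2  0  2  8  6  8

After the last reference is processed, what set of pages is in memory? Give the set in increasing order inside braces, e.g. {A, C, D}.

{0, 2, 6, 8}

8 -> fault, frames {8}
0 -> fault, frames {8,0}
4 -> fault, frames {8,0,4}
8 -> hit
6 -> fault, frames {8,0,4,6}
8 -> hit
2 -> fault, evict 0, frames {8,4,6,2}
0 -> fault, evict 4, frames {8,6,2,0}
2 -> hit
8 -> hit
6 -> hit
8 -> hit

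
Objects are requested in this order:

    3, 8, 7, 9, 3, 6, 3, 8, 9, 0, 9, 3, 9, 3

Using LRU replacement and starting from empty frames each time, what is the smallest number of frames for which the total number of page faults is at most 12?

2

f=1: 14 faults
f=2: 10 faults
f=3: 10 faults
f=4: 7 faults
f=5: 6 faults
f=6: 6 faults
Smallest f with faults ≤ 12 is 2.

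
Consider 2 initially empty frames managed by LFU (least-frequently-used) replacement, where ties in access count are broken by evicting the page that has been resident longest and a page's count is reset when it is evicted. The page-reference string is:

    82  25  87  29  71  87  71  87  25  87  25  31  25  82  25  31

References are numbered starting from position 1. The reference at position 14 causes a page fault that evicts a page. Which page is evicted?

25

pos 1: 82 → miss, frames [82]
pos 2: 25 → miss, frames [82, 25]
pos 3: 87 → miss, evict 82, frames [25, 87]
pos 4: 29 → miss, evict 25, frames [87, 29]
pos 5: 71 → miss, evict 87, frames [29, 71]
pos 6: 87 → miss, evict 29, frames [71, 87]
pos 7: 71 → hit
pos 8: 87 → hit
pos 9: 25 → miss, evict 71, frames [87, 25]
pos 10: 87 → hit
pos 11: 25 → hit
pos 12: 31 → miss, evict 25, frames [87, 31]
pos 13: 25 → miss, evict 31, frames [87, 25]
pos 14: 82 → miss, evict 25, frames [87, 82]
At position 14, page 25 is evicted.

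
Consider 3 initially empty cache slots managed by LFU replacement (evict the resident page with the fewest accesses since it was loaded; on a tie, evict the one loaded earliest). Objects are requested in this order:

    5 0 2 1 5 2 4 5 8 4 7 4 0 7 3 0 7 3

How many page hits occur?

5 -> miss, frames (5)
0 -> miss, frames (5 0)
2 -> miss, frames (5 0 2)
1 -> miss, evict 5, frames (0 2 1)
5 -> miss, evict 0, frames (2 1 5)
2 -> hit
4 -> miss, evict 1, frames (2 5 4)
5 -> hit
8 -> miss, evict 4, frames (2 5 8)
4 -> miss, evict 8, frames (2 5 4)
7 -> miss, evict 4, frames (2 5 7)
4 -> miss, evict 7, frames (2 5 4)
0 -> miss, evict 4, frames (2 5 0)
7 -> miss, evict 0, frames (2 5 7)
3 -> miss, evict 7, frames (2 5 3)
0 -> miss, evict 3, frames (2 5 0)
7 -> miss, evict 0, frames (2 5 7)
3 -> miss, evict 7, frames (2 5 3)
Hits: 2.

2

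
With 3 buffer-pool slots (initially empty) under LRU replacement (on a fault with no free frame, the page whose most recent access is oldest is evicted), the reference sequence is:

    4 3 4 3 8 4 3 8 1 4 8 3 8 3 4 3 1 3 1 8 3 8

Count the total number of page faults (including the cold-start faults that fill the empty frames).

8

4 -> fault, frames {4}
3 -> fault, frames {4,3}
4 -> hit
3 -> hit
8 -> fault, frames {4,3,8}
4 -> hit
3 -> hit
8 -> hit
1 -> fault, evict 4, frames {3,8,1}
4 -> fault, evict 3, frames {8,1,4}
8 -> hit
3 -> fault, evict 1, frames {4,8,3}
8 -> hit
3 -> hit
4 -> hit
3 -> hit
1 -> fault, evict 8, frames {4,3,1}
3 -> hit
1 -> hit
8 -> fault, evict 4, frames {3,1,8}
3 -> hit
8 -> hit
Page faults: 8.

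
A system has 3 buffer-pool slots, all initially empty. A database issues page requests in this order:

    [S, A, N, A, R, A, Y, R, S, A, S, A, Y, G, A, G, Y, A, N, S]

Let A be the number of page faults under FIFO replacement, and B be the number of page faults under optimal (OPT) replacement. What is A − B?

2

Under FIFO: F F F . F . F . F F . . . F . . F . F F → 11 faults.
Under OPT: F F F . F . F . . F . . . F . . . . F F → 9 faults.
A − B = 11 − 9 = 2.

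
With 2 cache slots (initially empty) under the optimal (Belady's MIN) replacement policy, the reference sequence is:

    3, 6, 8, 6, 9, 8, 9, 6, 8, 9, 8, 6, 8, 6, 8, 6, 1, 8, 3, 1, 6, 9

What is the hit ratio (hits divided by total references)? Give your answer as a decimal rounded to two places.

3 → miss, frames (3)
6 → miss, frames (3 6)
8 → miss, evict 3, frames (6 8)
6 → hit
9 → miss, evict 6, frames (8 9)
8 → hit
9 → hit
6 → miss, evict 9, frames (8 6)
8 → hit
9 → miss, evict 6, frames (8 9)
8 → hit
6 → miss, evict 9, frames (8 6)
8 → hit
6 → hit
8 → hit
6 → hit
1 → miss, evict 6, frames (8 1)
8 → hit
3 → miss, evict 8, frames (1 3)
1 → hit
6 → miss, evict 3, frames (1 6)
9 → miss, evict 6, frames (1 9)
Hits: 11 of 22 references → 11/22 = 0.5000.

0.50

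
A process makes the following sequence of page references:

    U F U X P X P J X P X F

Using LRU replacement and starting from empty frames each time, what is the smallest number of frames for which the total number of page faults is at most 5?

5

f=1: 12 faults
f=2: 8 faults
f=3: 6 faults
f=4: 6 faults
f=5: 5 faults
Smallest f with faults ≤ 5 is 5.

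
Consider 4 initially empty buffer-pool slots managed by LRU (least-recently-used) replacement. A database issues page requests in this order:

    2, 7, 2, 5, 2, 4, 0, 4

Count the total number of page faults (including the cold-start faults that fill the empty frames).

5

2 -> miss, frames (2)
7 -> miss, frames (2 7)
2 -> hit
5 -> miss, frames (7 2 5)
2 -> hit
4 -> miss, frames (7 5 2 4)
0 -> miss, evict 7, frames (5 2 4 0)
4 -> hit
Page faults: 5.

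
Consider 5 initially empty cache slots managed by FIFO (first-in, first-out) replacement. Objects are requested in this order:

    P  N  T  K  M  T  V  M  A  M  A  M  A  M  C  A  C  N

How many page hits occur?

9

P -> miss, frames (P)
N -> miss, frames (P N)
T -> miss, frames (P N T)
K -> miss, frames (P N T K)
M -> miss, frames (P N T K M)
T -> hit
V -> miss, evict P, frames (N T K M V)
M -> hit
A -> miss, evict N, frames (T K M V A)
M -> hit
A -> hit
M -> hit
A -> hit
M -> hit
C -> miss, evict T, frames (K M V A C)
A -> hit
C -> hit
N -> miss, evict K, frames (M V A C N)
Hits: 9.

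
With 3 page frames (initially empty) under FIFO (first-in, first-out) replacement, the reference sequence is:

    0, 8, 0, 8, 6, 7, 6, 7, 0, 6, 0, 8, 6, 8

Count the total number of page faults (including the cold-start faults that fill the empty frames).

0: fault, frames [0]
8: fault, frames [0, 8]
0: hit
8: hit
6: fault, frames [0, 8, 6]
7: fault, evict 0, frames [8, 6, 7]
6: hit
7: hit
0: fault, evict 8, frames [6, 7, 0]
6: hit
0: hit
8: fault, evict 6, frames [7, 0, 8]
6: fault, evict 7, frames [0, 8, 6]
8: hit
Page faults: 7.

7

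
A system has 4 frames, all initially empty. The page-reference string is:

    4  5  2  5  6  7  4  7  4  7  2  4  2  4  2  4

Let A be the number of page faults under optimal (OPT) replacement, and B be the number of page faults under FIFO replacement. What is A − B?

-1

Under OPT: F F F . F F . . . . . . . . . . → 5 faults.
Under FIFO: F F F . F F F . . . . . . . . . → 6 faults.
A − B = 5 − 6 = -1.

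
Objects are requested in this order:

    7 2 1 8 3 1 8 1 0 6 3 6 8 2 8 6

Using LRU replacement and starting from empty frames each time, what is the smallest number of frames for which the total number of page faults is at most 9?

5

f=1: 16 faults
f=2: 13 faults
f=3: 10 faults
f=4: 10 faults
f=5: 8 faults
f=6: 7 faults
f=7: 7 faults
Smallest f with faults ≤ 9 is 5.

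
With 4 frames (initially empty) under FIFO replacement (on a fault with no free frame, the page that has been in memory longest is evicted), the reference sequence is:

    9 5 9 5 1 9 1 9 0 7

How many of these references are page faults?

9 → miss, frames {9}
5 → miss, frames {9,5}
9 → hit
5 → hit
1 → miss, frames {9,5,1}
9 → hit
1 → hit
9 → hit
0 → miss, frames {9,5,1,0}
7 → miss, evict 9, frames {5,1,0,7}
Page faults: 5.

5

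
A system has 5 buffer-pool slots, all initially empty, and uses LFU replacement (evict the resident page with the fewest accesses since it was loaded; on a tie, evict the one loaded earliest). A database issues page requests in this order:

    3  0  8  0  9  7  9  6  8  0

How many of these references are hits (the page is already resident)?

3 -> fault, frames {3}
0 -> fault, frames {3,0}
8 -> fault, frames {3,0,8}
0 -> hit
9 -> fault, frames {3,0,8,9}
7 -> fault, frames {3,0,8,9,7}
9 -> hit
6 -> fault, evict 3, frames {0,8,9,7,6}
8 -> hit
0 -> hit
Hits: 4.

4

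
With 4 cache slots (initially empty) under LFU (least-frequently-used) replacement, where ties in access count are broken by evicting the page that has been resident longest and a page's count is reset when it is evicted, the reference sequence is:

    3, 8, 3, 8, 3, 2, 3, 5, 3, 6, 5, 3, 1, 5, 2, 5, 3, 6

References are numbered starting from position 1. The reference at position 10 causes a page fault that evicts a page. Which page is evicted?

2

pos 1: 3 → miss, frames {3}
pos 2: 8 → miss, frames {3,8}
pos 3: 3 → hit
pos 4: 8 → hit
pos 5: 3 → hit
pos 6: 2 → miss, frames {3,8,2}
pos 7: 3 → hit
pos 8: 5 → miss, frames {3,8,2,5}
pos 9: 3 → hit
pos 10: 6 → miss, evict 2, frames {3,8,5,6}
At position 10, page 2 is evicted.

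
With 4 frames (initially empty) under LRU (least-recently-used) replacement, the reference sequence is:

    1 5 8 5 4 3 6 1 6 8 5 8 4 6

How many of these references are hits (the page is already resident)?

1: fault, frames [1]
5: fault, frames [1, 5]
8: fault, frames [1, 5, 8]
5: hit
4: fault, frames [1, 8, 5, 4]
3: fault, evict 1, frames [8, 5, 4, 3]
6: fault, evict 8, frames [5, 4, 3, 6]
1: fault, evict 5, frames [4, 3, 6, 1]
6: hit
8: fault, evict 4, frames [3, 1, 6, 8]
5: fault, evict 3, frames [1, 6, 8, 5]
8: hit
4: fault, evict 1, frames [6, 5, 8, 4]
6: hit
Hits: 4.

4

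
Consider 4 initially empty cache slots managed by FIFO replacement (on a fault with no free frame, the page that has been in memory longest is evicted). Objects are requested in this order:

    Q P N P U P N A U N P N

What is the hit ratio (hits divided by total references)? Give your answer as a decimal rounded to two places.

Q → miss, frames (Q)
P → miss, frames (Q P)
N → miss, frames (Q P N)
P → hit
U → miss, frames (Q P N U)
P → hit
N → hit
A → miss, evict Q, frames (P N U A)
U → hit
N → hit
P → hit
N → hit
Hits: 7 of 12 references → 7/12 = 0.5833.

0.58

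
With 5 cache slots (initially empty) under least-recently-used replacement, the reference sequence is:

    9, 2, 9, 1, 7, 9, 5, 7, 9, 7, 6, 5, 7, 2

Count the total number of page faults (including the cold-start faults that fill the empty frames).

7

9 → fault, frames [9]
2 → fault, frames [9, 2]
9 → hit
1 → fault, frames [2, 9, 1]
7 → fault, frames [2, 9, 1, 7]
9 → hit
5 → fault, frames [2, 1, 7, 9, 5]
7 → hit
9 → hit
7 → hit
6 → fault, evict 2, frames [1, 5, 9, 7, 6]
5 → hit
7 → hit
2 → fault, evict 1, frames [9, 6, 5, 7, 2]
Page faults: 7.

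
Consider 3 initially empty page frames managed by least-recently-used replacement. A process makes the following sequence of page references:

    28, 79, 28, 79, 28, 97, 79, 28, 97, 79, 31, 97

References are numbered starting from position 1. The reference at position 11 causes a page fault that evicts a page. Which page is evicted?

28

pos 1: 28 -> miss, frames [28]
pos 2: 79 -> miss, frames [28, 79]
pos 3: 28 -> hit
pos 4: 79 -> hit
pos 5: 28 -> hit
pos 6: 97 -> miss, frames [79, 28, 97]
pos 7: 79 -> hit
pos 8: 28 -> hit
pos 9: 97 -> hit
pos 10: 79 -> hit
pos 11: 31 -> miss, evict 28, frames [97, 79, 31]
At position 11, page 28 is evicted.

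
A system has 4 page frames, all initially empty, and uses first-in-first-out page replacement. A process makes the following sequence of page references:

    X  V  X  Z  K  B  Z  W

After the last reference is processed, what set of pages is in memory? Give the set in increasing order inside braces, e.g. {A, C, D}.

X -> fault, frames (X)
V -> fault, frames (X V)
X -> hit
Z -> fault, frames (X V Z)
K -> fault, frames (X V Z K)
B -> fault, evict X, frames (V Z K B)
Z -> hit
W -> fault, evict V, frames (Z K B W)

{B, K, W, Z}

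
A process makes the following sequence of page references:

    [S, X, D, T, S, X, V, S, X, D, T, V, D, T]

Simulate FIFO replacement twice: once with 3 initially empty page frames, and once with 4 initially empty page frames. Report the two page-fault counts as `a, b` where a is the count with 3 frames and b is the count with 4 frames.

9, 10

3 frames: F F F F F F F . . F F . . . → 9 faults.
4 frames: F F F F . . F F F F F F . . → 10 faults.
10 > 9: adding a frame increased faults — Belady's anomaly.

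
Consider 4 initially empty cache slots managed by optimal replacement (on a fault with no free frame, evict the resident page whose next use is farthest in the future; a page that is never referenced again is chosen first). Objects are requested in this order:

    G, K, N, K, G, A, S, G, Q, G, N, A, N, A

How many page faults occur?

G: fault, frames {G}
K: fault, frames {G,K}
N: fault, frames {G,K,N}
K: hit
G: hit
A: fault, frames {G,K,N,A}
S: fault, evict K, frames {G,N,A,S}
G: hit
Q: fault, evict S, frames {G,N,A,Q}
G: hit
N: hit
A: hit
N: hit
A: hit
Page faults: 6.

6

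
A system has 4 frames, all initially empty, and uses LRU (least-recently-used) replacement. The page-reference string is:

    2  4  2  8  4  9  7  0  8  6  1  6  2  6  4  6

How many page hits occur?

5

2 → fault, frames [2]
4 → fault, frames [2, 4]
2 → hit
8 → fault, frames [4, 2, 8]
4 → hit
9 → fault, frames [2, 8, 4, 9]
7 → fault, evict 2, frames [8, 4, 9, 7]
0 → fault, evict 8, frames [4, 9, 7, 0]
8 → fault, evict 4, frames [9, 7, 0, 8]
6 → fault, evict 9, frames [7, 0, 8, 6]
1 → fault, evict 7, frames [0, 8, 6, 1]
6 → hit
2 → fault, evict 0, frames [8, 1, 6, 2]
6 → hit
4 → fault, evict 8, frames [1, 2, 6, 4]
6 → hit
Hits: 5.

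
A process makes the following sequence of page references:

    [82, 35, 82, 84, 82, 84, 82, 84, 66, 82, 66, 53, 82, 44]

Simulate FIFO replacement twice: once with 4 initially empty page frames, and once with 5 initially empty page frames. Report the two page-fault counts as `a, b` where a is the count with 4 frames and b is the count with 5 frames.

4 frames: F F . F . . . . F . . F F F → 7 faults.
5 frames: F F . F . . . . F . . F . F → 6 faults.
6 < 7: adding a frame reduced faults, as is typical.

7, 6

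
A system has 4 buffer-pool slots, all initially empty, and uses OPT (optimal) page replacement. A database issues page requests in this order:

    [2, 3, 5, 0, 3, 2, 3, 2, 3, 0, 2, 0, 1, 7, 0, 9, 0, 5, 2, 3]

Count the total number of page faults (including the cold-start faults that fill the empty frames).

8

2 → fault, frames (2)
3 → fault, frames (2 3)
5 → fault, frames (2 3 5)
0 → fault, frames (2 3 5 0)
3 → hit
2 → hit
3 → hit
2 → hit
3 → hit
0 → hit
2 → hit
0 → hit
1 → fault, evict 3, frames (2 5 0 1)
7 → fault, evict 1, frames (2 5 0 7)
0 → hit
9 → fault, evict 7, frames (2 5 0 9)
0 → hit
5 → hit
2 → hit
3 → fault, evict 9, frames (2 5 0 3)
Page faults: 8.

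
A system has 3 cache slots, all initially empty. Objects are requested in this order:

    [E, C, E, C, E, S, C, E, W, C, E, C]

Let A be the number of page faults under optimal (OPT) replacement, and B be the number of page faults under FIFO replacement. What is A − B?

-2

Under OPT: F F . . . F . . F . . . → 4 faults.
Under FIFO: F F . . . F . . F . F F → 6 faults.
A − B = 4 − 6 = -2.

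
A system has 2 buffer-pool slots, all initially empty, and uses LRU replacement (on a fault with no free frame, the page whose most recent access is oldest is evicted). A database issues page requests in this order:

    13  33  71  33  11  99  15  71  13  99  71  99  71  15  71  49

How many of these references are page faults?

13 -> miss, frames (13)
33 -> miss, frames (13 33)
71 -> miss, evict 13, frames (33 71)
33 -> hit
11 -> miss, evict 71, frames (33 11)
99 -> miss, evict 33, frames (11 99)
15 -> miss, evict 11, frames (99 15)
71 -> miss, evict 99, frames (15 71)
13 -> miss, evict 15, frames (71 13)
99 -> miss, evict 71, frames (13 99)
71 -> miss, evict 13, frames (99 71)
99 -> hit
71 -> hit
15 -> miss, evict 99, frames (71 15)
71 -> hit
49 -> miss, evict 15, frames (71 49)
Page faults: 12.

12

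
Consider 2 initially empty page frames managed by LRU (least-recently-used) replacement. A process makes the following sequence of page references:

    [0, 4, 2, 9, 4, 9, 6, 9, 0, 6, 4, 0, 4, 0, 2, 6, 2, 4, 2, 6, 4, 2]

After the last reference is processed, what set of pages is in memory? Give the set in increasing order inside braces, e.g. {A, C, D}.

0: miss, frames [0]
4: miss, frames [0, 4]
2: miss, evict 0, frames [4, 2]
9: miss, evict 4, frames [2, 9]
4: miss, evict 2, frames [9, 4]
9: hit
6: miss, evict 4, frames [9, 6]
9: hit
0: miss, evict 6, frames [9, 0]
6: miss, evict 9, frames [0, 6]
4: miss, evict 0, frames [6, 4]
0: miss, evict 6, frames [4, 0]
4: hit
0: hit
2: miss, evict 4, frames [0, 2]
6: miss, evict 0, frames [2, 6]
2: hit
4: miss, evict 6, frames [2, 4]
2: hit
6: miss, evict 4, frames [2, 6]
4: miss, evict 2, frames [6, 4]
2: miss, evict 6, frames [4, 2]

{2, 4}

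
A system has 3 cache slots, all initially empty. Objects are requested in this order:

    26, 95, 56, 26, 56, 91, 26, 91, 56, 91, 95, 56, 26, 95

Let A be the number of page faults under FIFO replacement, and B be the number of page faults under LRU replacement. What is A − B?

1

Under FIFO: F F F . . F F . . . F F . . → 7 faults.
Under LRU: F F F . . F . . . . F . F . → 6 faults.
A − B = 7 − 6 = 1.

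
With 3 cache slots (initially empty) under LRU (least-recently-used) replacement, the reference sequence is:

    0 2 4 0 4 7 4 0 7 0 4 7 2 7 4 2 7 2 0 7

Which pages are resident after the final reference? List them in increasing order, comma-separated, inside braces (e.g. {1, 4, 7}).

{0, 2, 7}

0: fault, frames [0]
2: fault, frames [0, 2]
4: fault, frames [0, 2, 4]
0: hit
4: hit
7: fault, evict 2, frames [0, 4, 7]
4: hit
0: hit
7: hit
0: hit
4: hit
7: hit
2: fault, evict 0, frames [4, 7, 2]
7: hit
4: hit
2: hit
7: hit
2: hit
0: fault, evict 4, frames [7, 2, 0]
7: hit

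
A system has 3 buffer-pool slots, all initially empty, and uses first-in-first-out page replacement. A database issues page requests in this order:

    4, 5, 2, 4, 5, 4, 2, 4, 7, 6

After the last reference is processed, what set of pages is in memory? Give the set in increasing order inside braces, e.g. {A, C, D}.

{2, 6, 7}

4: miss, frames (4)
5: miss, frames (4 5)
2: miss, frames (4 5 2)
4: hit
5: hit
4: hit
2: hit
4: hit
7: miss, evict 4, frames (5 2 7)
6: miss, evict 5, frames (2 7 6)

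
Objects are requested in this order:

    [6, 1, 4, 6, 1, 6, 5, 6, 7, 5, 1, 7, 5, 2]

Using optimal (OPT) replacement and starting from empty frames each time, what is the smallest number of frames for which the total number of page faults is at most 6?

3

f=1: 14 faults
f=2: 9 faults
f=3: 6 faults
f=4: 6 faults
f=5: 6 faults
f=6: 6 faults
Smallest f with faults ≤ 6 is 3.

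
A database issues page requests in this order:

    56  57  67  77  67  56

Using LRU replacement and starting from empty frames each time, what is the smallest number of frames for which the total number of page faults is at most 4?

4

f=1: 6 faults
f=2: 5 faults
f=3: 5 faults
f=4: 4 faults
Smallest f with faults ≤ 4 is 4.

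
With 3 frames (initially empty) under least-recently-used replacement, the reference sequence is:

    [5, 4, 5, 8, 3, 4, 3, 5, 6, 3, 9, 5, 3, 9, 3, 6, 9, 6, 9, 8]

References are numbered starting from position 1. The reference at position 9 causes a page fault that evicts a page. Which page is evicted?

4

pos 1: 5 -> miss, frames [5]
pos 2: 4 -> miss, frames [5, 4]
pos 3: 5 -> hit
pos 4: 8 -> miss, frames [4, 5, 8]
pos 5: 3 -> miss, evict 4, frames [5, 8, 3]
pos 6: 4 -> miss, evict 5, frames [8, 3, 4]
pos 7: 3 -> hit
pos 8: 5 -> miss, evict 8, frames [4, 3, 5]
pos 9: 6 -> miss, evict 4, frames [3, 5, 6]
At position 9, page 4 is evicted.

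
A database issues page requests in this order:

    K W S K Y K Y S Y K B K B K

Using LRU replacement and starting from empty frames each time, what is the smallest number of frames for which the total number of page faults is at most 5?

3

f=1: 14 faults
f=2: 8 faults
f=3: 5 faults
f=4: 5 faults
f=5: 5 faults
Smallest f with faults ≤ 5 is 3.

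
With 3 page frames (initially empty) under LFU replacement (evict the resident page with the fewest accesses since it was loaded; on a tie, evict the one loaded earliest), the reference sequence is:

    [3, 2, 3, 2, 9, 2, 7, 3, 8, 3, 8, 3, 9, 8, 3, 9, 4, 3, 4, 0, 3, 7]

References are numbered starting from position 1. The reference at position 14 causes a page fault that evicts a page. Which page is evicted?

pos 1: 3: miss, frames [3]
pos 2: 2: miss, frames [3, 2]
pos 3: 3: hit
pos 4: 2: hit
pos 5: 9: miss, frames [3, 2, 9]
pos 6: 2: hit
pos 7: 7: miss, evict 9, frames [3, 2, 7]
pos 8: 3: hit
pos 9: 8: miss, evict 7, frames [3, 2, 8]
pos 10: 3: hit
pos 11: 8: hit
pos 12: 3: hit
pos 13: 9: miss, evict 8, frames [3, 2, 9]
pos 14: 8: miss, evict 9, frames [3, 2, 8]
At position 14, page 9 is evicted.

9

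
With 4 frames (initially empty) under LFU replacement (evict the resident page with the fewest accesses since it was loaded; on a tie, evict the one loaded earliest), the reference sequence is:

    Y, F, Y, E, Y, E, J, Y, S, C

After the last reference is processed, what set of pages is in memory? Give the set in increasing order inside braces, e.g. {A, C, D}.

Y → fault, frames [Y]
F → fault, frames [Y, F]
Y → hit
E → fault, frames [Y, F, E]
Y → hit
E → hit
J → fault, frames [Y, F, E, J]
Y → hit
S → fault, evict F, frames [Y, E, J, S]
C → fault, evict J, frames [Y, E, S, C]

{C, E, S, Y}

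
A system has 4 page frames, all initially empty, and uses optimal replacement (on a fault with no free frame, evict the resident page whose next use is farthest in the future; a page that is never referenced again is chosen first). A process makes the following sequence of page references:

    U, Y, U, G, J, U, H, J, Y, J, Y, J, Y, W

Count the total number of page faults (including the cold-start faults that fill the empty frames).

U → fault, frames (U)
Y → fault, frames (U Y)
U → hit
G → fault, frames (U Y G)
J → fault, frames (U Y G J)
U → hit
H → fault, evict G, frames (U Y J H)
J → hit
Y → hit
J → hit
Y → hit
J → hit
Y → hit
W → fault, evict H, frames (U Y J W)
Page faults: 6.

6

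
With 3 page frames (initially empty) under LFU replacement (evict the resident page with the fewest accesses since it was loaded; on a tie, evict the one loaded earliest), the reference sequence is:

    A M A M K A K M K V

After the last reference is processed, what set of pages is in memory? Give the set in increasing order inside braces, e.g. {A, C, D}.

A → fault, frames [A]
M → fault, frames [A, M]
A → hit
M → hit
K → fault, frames [A, M, K]
A → hit
K → hit
M → hit
K → hit
V → fault, evict A, frames [M, K, V]

{K, M, V}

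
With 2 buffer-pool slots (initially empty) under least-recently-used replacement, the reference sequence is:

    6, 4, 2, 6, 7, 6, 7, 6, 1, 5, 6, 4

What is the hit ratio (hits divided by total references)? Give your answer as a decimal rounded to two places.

6 → fault, frames (6)
4 → fault, frames (6 4)
2 → fault, evict 6, frames (4 2)
6 → fault, evict 4, frames (2 6)
7 → fault, evict 2, frames (6 7)
6 → hit
7 → hit
6 → hit
1 → fault, evict 7, frames (6 1)
5 → fault, evict 6, frames (1 5)
6 → fault, evict 1, frames (5 6)
4 → fault, evict 5, frames (6 4)
Hits: 3 of 12 references → 3/12 = 0.2500.

0.25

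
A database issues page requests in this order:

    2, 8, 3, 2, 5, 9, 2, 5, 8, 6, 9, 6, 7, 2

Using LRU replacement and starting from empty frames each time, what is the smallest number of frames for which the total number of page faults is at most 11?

f=1: 14 faults
f=2: 13 faults
f=3: 10 faults
f=4: 10 faults
f=5: 8 faults
f=6: 7 faults
f=7: 7 faults
Smallest f with faults ≤ 11 is 3.

3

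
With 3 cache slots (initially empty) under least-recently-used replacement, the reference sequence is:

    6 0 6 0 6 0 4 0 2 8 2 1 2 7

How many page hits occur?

6 -> fault, frames (6)
0 -> fault, frames (6 0)
6 -> hit
0 -> hit
6 -> hit
0 -> hit
4 -> fault, frames (6 0 4)
0 -> hit
2 -> fault, evict 6, frames (4 0 2)
8 -> fault, evict 4, frames (0 2 8)
2 -> hit
1 -> fault, evict 0, frames (8 2 1)
2 -> hit
7 -> fault, evict 8, frames (1 2 7)
Hits: 7.

7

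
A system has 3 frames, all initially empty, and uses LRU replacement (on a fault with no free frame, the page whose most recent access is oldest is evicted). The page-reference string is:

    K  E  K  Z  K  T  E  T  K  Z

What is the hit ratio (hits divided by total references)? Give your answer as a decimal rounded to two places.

K → fault, frames (K)
E → fault, frames (K E)
K → hit
Z → fault, frames (E K Z)
K → hit
T → fault, evict E, frames (Z K T)
E → fault, evict Z, frames (K T E)
T → hit
K → hit
Z → fault, evict E, frames (T K Z)
Hits: 4 of 10 references → 4/10 = 0.4000.

0.40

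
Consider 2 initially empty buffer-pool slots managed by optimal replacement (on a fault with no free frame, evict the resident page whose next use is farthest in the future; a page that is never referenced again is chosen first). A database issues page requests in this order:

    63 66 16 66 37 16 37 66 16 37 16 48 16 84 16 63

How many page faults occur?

63 -> miss, frames [63]
66 -> miss, frames [63, 66]
16 -> miss, evict 63, frames [66, 16]
66 -> hit
37 -> miss, evict 66, frames [16, 37]
16 -> hit
37 -> hit
66 -> miss, evict 37, frames [16, 66]
16 -> hit
37 -> miss, evict 66, frames [16, 37]
16 -> hit
48 -> miss, evict 37, frames [16, 48]
16 -> hit
84 -> miss, evict 48, frames [16, 84]
16 -> hit
63 -> miss, evict 84, frames [16, 63]
Page faults: 9.

9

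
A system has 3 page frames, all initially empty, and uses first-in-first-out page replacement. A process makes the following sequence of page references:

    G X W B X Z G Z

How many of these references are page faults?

6

G: miss, frames (G)
X: miss, frames (G X)
W: miss, frames (G X W)
B: miss, evict G, frames (X W B)
X: hit
Z: miss, evict X, frames (W B Z)
G: miss, evict W, frames (B Z G)
Z: hit
Page faults: 6.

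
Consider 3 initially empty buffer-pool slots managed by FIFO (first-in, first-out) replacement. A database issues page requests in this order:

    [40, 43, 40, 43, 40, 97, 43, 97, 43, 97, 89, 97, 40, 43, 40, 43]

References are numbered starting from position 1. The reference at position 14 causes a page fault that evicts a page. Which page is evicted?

97

pos 1: 40 -> fault, frames (40)
pos 2: 43 -> fault, frames (40 43)
pos 3: 40 -> hit
pos 4: 43 -> hit
pos 5: 40 -> hit
pos 6: 97 -> fault, frames (40 43 97)
pos 7: 43 -> hit
pos 8: 97 -> hit
pos 9: 43 -> hit
pos 10: 97 -> hit
pos 11: 89 -> fault, evict 40, frames (43 97 89)
pos 12: 97 -> hit
pos 13: 40 -> fault, evict 43, frames (97 89 40)
pos 14: 43 -> fault, evict 97, frames (89 40 43)
At position 14, page 97 is evicted.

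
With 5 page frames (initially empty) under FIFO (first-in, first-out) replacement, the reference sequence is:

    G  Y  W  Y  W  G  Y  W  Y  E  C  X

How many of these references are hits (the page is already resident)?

G -> fault, frames {G}
Y -> fault, frames {G,Y}
W -> fault, frames {G,Y,W}
Y -> hit
W -> hit
G -> hit
Y -> hit
W -> hit
Y -> hit
E -> fault, frames {G,Y,W,E}
C -> fault, frames {G,Y,W,E,C}
X -> fault, evict G, frames {Y,W,E,C,X}
Hits: 6.

6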